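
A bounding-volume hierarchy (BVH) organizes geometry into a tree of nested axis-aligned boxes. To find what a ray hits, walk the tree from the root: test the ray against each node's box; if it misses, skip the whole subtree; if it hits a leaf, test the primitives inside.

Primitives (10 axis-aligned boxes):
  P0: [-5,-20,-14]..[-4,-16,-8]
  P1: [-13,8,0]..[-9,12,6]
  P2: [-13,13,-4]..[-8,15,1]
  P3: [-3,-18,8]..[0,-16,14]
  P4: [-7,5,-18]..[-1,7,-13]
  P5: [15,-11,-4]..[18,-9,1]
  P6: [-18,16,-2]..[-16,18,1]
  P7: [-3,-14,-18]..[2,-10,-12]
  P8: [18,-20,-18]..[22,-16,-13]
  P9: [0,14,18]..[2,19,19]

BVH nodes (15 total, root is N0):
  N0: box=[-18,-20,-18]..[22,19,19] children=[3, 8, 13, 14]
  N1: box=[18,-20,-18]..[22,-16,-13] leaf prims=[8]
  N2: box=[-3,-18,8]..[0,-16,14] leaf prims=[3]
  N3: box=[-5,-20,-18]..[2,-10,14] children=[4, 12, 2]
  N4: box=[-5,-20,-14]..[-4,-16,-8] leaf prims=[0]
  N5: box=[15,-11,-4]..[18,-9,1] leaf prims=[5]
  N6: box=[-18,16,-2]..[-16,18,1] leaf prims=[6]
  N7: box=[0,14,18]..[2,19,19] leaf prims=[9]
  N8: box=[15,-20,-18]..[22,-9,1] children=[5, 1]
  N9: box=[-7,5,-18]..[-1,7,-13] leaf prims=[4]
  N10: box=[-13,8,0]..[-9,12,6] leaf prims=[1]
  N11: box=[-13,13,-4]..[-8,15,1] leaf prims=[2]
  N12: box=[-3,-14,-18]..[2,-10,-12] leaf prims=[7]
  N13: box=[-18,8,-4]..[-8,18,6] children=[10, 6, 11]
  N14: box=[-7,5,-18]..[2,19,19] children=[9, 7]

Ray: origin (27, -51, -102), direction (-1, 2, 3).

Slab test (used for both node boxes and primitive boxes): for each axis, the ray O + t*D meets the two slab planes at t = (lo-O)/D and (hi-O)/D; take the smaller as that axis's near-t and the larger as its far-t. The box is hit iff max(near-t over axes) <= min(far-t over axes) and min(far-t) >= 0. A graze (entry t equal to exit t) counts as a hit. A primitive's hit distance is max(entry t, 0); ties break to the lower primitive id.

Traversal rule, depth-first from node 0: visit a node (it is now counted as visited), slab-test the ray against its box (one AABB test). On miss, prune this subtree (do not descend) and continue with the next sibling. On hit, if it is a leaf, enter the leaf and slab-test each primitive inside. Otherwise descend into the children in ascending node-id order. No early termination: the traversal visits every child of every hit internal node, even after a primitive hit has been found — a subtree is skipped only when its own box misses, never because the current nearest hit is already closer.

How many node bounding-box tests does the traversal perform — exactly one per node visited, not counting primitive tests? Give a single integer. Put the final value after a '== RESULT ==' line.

Walk:
N0 x:[5,45] y:[31/2,35] z:[28,121/3] -> hit [28,35], descend [3, 8, 13, 14]
  N3 x:[25,32] y:[31/2,41/2] z:[28,116/3] -> miss, prune
  N8 x:[5,12] y:[31/2,21] z:[28,103/3] -> miss, prune
  N13 x:[35,45] y:[59/2,69/2] z:[98/3,36] -> miss, prune
  N14 x:[25,34] y:[28,35] z:[28,121/3] -> hit [28,34], descend [7, 9]
    N7 x:[25,27] y:[65/2,35] z:[40,121/3] -> miss, prune
    N9 x:[28,34] y:[28,29] z:[28,89/3] -> hit [28,29] leaf, test {P4@t=28}

Summary -> nodes [0, 3, 8, 13, 14, 7, 9]; box-tests=7; leaf-entries=1; first=P4

== RESULT ==
7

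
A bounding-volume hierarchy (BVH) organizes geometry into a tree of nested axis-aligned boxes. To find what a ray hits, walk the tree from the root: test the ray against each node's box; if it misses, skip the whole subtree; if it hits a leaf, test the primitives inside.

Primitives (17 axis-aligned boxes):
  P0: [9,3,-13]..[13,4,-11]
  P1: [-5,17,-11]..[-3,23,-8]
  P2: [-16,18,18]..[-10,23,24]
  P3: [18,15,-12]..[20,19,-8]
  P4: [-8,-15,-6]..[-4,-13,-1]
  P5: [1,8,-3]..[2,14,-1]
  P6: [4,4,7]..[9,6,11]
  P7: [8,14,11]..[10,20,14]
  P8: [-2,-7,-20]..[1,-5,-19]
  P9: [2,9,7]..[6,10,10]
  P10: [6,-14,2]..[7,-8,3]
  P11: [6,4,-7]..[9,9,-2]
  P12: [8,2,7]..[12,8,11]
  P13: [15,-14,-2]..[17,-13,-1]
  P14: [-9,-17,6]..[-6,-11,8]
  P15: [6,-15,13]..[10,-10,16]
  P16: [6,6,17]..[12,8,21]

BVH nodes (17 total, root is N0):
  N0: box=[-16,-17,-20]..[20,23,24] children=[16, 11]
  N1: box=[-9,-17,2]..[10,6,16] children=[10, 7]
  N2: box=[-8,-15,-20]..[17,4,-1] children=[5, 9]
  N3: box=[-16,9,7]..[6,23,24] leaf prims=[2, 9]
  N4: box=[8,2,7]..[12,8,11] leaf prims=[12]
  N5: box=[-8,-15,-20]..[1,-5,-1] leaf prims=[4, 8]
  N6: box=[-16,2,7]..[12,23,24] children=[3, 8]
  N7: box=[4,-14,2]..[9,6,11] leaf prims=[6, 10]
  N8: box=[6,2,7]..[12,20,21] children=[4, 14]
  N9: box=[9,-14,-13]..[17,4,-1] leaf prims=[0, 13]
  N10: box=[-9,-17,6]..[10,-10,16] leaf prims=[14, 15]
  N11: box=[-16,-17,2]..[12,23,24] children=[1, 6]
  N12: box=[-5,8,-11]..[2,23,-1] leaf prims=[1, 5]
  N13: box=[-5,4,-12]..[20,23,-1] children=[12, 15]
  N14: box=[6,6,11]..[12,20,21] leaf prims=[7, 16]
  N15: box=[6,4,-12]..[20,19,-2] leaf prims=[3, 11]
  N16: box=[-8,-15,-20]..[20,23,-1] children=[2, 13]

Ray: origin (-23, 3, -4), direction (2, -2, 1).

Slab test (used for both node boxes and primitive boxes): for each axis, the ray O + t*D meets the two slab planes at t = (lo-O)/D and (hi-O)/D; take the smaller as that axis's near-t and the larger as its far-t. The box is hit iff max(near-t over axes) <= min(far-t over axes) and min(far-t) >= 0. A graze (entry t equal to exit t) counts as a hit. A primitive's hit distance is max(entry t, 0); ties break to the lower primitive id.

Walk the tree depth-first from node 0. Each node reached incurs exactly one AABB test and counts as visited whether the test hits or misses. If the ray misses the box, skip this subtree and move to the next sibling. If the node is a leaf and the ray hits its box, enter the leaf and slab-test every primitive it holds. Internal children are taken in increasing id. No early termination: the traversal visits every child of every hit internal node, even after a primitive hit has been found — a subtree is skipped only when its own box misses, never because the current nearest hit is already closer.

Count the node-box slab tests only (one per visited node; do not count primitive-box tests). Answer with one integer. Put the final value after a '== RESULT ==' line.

Walk:
N0 x:[7/2,43/2] y:[-10,10] z:[-16,28] -> hit [7/2,10], descend [11, 16]
  N11 x:[7/2,35/2] y:[-10,10] z:[6,28] -> hit [6,10], descend [1, 6]
    N1 x:[7,33/2] y:[-3/2,10] z:[6,20] -> hit [7,10], descend [7, 10]
      N7 x:[27/2,16] y:[-3/2,17/2] z:[6,15] -> miss, prune
      N10 x:[7,33/2] y:[13/2,10] z:[10,20] -> hit [10,10] leaf, test {P14(miss), P15(miss)}
    N6 x:[7/2,35/2] y:[-10,1/2] z:[11,28] -> miss, prune
  N16 x:[15/2,43/2] y:[-10,9] z:[-16,3] -> miss, prune

Summary -> nodes [0, 11, 1, 7, 10, 6, 16]; box-tests=7; leaf-entries=1; first=miss

== RESULT ==
7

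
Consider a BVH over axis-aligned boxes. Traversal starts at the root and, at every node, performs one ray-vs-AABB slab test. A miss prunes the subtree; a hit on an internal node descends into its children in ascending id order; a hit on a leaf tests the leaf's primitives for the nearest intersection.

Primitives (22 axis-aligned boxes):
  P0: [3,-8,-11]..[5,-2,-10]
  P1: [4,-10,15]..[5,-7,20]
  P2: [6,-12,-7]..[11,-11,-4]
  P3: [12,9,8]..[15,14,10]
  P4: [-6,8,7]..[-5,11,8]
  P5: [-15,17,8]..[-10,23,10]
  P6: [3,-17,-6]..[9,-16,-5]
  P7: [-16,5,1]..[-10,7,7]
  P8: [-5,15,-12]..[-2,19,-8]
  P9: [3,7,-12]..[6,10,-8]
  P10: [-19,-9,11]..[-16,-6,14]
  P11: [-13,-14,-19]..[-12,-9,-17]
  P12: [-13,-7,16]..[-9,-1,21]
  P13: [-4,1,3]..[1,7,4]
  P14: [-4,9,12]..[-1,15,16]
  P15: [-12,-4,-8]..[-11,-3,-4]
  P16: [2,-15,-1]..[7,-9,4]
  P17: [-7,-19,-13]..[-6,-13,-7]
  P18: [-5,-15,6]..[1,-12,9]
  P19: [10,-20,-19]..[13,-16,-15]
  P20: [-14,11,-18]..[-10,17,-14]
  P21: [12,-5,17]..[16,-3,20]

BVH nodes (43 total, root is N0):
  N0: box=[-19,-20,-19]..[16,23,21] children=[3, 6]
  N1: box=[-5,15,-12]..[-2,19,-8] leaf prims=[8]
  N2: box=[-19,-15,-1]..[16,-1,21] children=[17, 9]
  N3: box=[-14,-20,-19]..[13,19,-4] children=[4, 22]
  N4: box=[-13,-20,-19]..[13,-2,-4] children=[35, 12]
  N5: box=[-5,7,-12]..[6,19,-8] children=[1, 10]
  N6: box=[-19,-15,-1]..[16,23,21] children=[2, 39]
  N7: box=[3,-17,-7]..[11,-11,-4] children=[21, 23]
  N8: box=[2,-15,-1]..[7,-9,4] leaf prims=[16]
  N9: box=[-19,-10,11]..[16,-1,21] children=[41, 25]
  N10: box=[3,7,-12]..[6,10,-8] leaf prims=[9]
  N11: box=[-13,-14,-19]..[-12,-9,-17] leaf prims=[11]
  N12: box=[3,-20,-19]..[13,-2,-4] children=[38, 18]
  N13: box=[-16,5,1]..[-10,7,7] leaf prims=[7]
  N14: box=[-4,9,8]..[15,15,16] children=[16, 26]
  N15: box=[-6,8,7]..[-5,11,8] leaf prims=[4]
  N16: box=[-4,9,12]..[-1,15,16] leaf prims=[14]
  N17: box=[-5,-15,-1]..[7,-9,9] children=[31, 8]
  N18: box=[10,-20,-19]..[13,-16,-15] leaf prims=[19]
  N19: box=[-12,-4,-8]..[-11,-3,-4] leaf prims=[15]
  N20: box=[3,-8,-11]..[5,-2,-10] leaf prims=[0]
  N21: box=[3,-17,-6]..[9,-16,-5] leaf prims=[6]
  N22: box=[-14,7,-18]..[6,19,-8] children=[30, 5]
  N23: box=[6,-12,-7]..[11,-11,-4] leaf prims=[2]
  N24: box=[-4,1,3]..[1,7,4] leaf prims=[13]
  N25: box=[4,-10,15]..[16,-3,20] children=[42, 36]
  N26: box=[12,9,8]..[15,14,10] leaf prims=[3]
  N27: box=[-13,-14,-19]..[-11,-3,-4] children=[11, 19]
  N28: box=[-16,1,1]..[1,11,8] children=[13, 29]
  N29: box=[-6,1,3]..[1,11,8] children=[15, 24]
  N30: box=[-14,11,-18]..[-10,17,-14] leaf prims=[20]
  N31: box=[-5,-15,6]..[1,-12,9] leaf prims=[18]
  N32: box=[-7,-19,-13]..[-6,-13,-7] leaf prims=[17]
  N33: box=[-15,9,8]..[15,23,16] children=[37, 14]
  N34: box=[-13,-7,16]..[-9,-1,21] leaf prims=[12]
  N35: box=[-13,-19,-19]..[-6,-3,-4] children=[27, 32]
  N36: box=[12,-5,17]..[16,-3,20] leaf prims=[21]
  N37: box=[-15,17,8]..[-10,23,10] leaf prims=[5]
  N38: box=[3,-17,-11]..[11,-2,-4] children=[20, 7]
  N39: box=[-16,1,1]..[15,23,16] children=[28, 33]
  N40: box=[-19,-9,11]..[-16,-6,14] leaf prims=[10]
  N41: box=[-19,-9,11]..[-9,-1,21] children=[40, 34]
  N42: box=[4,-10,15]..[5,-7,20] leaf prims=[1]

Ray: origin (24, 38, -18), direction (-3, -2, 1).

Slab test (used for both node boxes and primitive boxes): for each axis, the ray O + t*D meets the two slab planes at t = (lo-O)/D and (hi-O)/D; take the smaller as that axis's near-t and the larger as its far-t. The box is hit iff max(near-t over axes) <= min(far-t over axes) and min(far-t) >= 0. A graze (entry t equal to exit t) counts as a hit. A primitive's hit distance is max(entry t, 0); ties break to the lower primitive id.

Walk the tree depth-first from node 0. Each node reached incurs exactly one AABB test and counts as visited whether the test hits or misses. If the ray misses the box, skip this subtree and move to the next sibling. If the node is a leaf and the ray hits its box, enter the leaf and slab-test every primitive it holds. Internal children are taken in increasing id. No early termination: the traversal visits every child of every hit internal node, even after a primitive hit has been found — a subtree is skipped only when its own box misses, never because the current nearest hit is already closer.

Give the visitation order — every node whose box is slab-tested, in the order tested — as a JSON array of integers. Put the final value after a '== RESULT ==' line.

Trace the traversal:
N0 x:[8/3,43/3] y:[15/2,29] z:[-1,39] -> hit [15/2,43/3], descend [3, 6]
  N3 x:[11/3,38/3] y:[19/2,29] z:[-1,14] -> hit [19/2,38/3], descend [4, 22]
    N4 x:[11/3,37/3] y:[20,29] z:[-1,14] -> miss, prune
    N22 x:[6,38/3] y:[19/2,31/2] z:[0,10] -> hit [19/2,10], descend [5, 30]
      N5 x:[6,29/3] y:[19/2,31/2] z:[6,10] -> hit [19/2,29/3], descend [1, 10]
        N1 x:[26/3,29/3] y:[19/2,23/2] z:[6,10] -> hit [19/2,29/3] leaf, test {P8@t=19/2}
        N10 x:[6,7] y:[14,31/2] z:[6,10] -> miss, prune
      N30 x:[34/3,38/3] y:[21/2,27/2] z:[0,4] -> miss, prune
  N6 x:[8/3,43/3] y:[15/2,53/2] z:[17,39] -> miss, prune

Summary -> nodes [0, 3, 4, 22, 5, 1, 10, 30, 6]; box-tests=9; leaf-entries=1; first=P8

== RESULT ==
[0, 3, 4, 22, 5, 1, 10, 30, 6]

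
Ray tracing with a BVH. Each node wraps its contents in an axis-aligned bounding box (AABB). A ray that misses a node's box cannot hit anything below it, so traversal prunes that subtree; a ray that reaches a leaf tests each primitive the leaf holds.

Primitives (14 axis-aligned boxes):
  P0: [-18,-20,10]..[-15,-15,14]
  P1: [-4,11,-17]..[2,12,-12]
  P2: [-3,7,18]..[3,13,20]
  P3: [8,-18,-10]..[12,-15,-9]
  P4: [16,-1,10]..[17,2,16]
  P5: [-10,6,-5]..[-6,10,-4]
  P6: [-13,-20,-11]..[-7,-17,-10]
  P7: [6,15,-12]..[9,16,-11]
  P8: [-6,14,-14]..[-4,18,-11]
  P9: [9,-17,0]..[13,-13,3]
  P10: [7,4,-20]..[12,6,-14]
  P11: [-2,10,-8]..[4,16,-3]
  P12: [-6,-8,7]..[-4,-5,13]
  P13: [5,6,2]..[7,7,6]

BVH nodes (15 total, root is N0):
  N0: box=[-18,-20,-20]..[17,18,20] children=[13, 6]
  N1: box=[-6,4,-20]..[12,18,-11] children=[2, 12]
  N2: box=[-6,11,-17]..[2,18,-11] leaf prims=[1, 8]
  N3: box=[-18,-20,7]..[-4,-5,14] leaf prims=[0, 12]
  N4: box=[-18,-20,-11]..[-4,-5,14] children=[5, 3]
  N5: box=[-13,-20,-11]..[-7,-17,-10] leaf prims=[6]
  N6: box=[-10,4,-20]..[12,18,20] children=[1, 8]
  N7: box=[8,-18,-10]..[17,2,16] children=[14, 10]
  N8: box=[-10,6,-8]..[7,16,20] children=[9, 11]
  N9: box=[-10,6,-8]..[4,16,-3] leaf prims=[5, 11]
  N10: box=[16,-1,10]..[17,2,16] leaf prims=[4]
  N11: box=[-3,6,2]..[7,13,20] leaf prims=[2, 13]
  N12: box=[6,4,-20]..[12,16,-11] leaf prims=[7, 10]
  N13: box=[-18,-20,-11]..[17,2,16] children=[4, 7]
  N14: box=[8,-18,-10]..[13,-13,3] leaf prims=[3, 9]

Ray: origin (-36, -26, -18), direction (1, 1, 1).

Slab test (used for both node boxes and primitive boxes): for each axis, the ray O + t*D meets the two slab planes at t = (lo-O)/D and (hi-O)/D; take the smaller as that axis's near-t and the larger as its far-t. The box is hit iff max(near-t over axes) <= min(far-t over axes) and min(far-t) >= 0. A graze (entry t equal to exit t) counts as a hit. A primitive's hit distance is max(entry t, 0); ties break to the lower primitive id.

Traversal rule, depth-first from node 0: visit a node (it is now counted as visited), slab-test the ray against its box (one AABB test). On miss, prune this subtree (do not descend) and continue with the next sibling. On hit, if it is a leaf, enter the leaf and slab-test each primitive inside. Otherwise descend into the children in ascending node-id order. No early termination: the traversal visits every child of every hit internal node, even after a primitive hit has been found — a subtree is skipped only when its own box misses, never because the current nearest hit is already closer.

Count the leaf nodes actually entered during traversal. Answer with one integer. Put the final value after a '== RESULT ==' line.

Walk:
N0 x:[18,53] y:[6,44] z:[-2,38] -> hit [18,38], descend [6, 13]
  N6 x:[26,48] y:[30,44] z:[-2,38] -> hit [30,38], descend [1, 8]
    N1 x:[30,48] y:[30,44] z:[-2,7] -> miss, prune
    N8 x:[26,43] y:[32,42] z:[10,38] -> hit [32,38], descend [9, 11]
      N9 x:[26,40] y:[32,42] z:[10,15] -> miss, prune
      N11 x:[33,43] y:[32,39] z:[20,38] -> hit [33,38] leaf, test {P2@t=36, P13(miss)}
  N13 x:[18,53] y:[6,28] z:[7,34] -> hit [18,28], descend [4, 7]
    N4 x:[18,32] y:[6,21] z:[7,32] -> hit [18,21], descend [3, 5]
      N3 x:[18,32] y:[6,21] z:[25,32] -> miss, prune
      N5 x:[23,29] y:[6,9] z:[7,8] -> miss, prune
    N7 x:[44,53] y:[8,28] z:[8,34] -> miss, prune

Summary -> nodes [0, 6, 1, 8, 9, 11, 13, 4, 3, 5, 7]; box-tests=11; leaf-entries=1; first=P2

== RESULT ==
1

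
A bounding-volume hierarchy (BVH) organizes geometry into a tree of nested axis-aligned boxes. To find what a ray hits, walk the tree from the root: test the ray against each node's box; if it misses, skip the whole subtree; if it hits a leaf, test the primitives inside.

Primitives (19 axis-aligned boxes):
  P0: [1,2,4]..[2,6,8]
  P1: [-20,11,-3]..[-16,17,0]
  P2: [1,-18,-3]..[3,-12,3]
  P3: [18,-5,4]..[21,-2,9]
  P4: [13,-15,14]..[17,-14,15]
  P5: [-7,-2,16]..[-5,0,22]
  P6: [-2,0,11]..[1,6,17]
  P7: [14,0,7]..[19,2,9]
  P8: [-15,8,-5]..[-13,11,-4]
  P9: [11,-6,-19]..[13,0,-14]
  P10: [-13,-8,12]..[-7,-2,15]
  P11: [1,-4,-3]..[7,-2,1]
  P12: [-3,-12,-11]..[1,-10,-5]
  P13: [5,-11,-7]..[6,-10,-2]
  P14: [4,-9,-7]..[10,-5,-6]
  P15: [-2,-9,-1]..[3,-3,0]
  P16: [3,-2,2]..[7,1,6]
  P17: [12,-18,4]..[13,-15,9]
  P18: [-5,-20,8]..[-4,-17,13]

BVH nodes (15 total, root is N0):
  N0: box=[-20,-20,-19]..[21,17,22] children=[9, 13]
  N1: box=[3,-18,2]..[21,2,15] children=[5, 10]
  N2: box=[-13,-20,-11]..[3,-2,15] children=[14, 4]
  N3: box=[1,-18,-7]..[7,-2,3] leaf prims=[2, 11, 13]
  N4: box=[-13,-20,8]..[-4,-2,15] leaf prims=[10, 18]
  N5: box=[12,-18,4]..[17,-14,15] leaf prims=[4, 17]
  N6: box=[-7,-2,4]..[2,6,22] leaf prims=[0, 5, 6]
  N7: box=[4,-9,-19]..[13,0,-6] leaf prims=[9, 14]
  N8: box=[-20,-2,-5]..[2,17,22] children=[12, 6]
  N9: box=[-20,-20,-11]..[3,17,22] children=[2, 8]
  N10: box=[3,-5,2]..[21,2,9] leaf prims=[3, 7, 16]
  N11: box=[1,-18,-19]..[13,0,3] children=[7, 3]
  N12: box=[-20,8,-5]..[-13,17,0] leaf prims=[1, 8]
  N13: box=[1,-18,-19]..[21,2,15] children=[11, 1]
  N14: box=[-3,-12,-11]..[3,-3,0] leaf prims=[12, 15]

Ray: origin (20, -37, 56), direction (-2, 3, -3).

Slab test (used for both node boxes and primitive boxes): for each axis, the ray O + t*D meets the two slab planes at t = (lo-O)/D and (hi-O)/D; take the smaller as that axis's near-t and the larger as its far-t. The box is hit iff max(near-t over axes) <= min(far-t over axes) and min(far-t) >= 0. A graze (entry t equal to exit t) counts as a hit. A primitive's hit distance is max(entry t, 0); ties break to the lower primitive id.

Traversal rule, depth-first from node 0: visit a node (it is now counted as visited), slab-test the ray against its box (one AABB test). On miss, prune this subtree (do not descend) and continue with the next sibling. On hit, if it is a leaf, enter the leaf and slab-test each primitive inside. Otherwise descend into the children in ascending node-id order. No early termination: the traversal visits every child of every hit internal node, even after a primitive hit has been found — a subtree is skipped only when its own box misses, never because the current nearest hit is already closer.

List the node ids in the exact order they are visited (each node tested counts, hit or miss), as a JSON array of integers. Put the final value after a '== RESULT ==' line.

Traverse from the root:
N0 x:[-1/2,20] y:[17/3,18] z:[34/3,25] -> hit [34/3,18], descend [9, 13]
  N9 x:[17/2,20] y:[17/3,18] z:[34/3,67/3] -> hit [34/3,18], descend [2, 8]
    N2 x:[17/2,33/2] y:[17/3,35/3] z:[41/3,67/3] -> miss, prune
    N8 x:[9,20] y:[35/3,18] z:[34/3,61/3] -> hit [35/3,18], descend [6, 12]
      N6 x:[9,27/2] y:[35/3,43/3] z:[34/3,52/3] -> hit [35/3,27/2] leaf, test {P0(miss), P5(miss), P6(miss)}
      N12 x:[33/2,20] y:[15,18] z:[56/3,61/3] -> miss, prune
  N13 x:[-1/2,19/2] y:[19/3,13] z:[41/3,25] -> miss, prune

Visited [0, 9, 2, 8, 6, 12, 13]. Tests: 7 box, 1 leaf. Nearest: miss.

== RESULT ==
[0, 9, 2, 8, 6, 12, 13]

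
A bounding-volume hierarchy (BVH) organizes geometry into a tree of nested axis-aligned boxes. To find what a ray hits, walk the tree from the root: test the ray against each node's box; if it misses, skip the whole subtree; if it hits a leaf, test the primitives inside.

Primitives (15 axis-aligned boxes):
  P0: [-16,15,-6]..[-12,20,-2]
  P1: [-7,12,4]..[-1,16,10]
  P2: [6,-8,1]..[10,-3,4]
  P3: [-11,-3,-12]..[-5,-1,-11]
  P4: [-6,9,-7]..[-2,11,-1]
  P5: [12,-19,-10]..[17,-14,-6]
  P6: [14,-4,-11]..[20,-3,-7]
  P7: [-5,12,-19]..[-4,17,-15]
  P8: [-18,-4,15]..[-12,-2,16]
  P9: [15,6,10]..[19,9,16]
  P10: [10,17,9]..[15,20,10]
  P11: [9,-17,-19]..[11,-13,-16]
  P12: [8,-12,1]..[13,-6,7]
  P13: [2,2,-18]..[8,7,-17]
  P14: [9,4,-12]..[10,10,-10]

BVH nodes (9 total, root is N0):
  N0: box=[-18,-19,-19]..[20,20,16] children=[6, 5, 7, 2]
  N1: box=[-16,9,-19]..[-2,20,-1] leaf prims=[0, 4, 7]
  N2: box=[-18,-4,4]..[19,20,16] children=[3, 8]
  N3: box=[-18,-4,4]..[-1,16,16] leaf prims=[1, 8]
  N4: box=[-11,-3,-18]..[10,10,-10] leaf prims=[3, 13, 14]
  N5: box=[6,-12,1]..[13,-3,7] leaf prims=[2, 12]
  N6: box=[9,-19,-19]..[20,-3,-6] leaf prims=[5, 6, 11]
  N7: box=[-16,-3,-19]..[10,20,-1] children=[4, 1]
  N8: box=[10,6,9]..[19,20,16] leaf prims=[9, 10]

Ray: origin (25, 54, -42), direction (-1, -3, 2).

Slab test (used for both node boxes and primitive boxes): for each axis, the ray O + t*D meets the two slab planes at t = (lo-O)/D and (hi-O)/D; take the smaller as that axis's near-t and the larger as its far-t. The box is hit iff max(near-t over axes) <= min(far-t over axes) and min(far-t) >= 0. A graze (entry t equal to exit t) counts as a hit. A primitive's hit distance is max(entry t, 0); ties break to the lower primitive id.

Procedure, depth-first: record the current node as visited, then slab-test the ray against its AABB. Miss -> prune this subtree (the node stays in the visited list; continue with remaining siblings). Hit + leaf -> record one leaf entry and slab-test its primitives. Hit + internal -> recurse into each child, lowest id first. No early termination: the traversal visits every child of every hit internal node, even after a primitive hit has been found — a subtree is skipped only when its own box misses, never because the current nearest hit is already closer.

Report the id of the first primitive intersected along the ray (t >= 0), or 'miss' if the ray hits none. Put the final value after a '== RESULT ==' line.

Trace the traversal:
N0 x:[5,43] y:[34/3,73/3] z:[23/2,29] -> hit [23/2,73/3], descend [2, 5, 6, 7]
  N2 x:[6,43] y:[34/3,58/3] z:[23,29] -> miss, prune
  N5 x:[12,19] y:[19,22] z:[43/2,49/2] -> miss, prune
  N6 x:[5,16] y:[19,73/3] z:[23/2,18] -> miss, prune
  N7 x:[15,41] y:[34/3,19] z:[23/2,41/2] -> hit [15,19], descend [1, 4]
    N1 x:[27,41] y:[34/3,15] z:[23/2,41/2] -> miss, prune
    N4 x:[15,36] y:[44/3,19] z:[12,16] -> hit [15,16] leaf, test {P3(miss), P13(miss), P14@t=15}

order=[0, 2, 5, 6, 7, 1, 4]  |boxes|=7  |leaves|=1  hit=P14

== RESULT ==
14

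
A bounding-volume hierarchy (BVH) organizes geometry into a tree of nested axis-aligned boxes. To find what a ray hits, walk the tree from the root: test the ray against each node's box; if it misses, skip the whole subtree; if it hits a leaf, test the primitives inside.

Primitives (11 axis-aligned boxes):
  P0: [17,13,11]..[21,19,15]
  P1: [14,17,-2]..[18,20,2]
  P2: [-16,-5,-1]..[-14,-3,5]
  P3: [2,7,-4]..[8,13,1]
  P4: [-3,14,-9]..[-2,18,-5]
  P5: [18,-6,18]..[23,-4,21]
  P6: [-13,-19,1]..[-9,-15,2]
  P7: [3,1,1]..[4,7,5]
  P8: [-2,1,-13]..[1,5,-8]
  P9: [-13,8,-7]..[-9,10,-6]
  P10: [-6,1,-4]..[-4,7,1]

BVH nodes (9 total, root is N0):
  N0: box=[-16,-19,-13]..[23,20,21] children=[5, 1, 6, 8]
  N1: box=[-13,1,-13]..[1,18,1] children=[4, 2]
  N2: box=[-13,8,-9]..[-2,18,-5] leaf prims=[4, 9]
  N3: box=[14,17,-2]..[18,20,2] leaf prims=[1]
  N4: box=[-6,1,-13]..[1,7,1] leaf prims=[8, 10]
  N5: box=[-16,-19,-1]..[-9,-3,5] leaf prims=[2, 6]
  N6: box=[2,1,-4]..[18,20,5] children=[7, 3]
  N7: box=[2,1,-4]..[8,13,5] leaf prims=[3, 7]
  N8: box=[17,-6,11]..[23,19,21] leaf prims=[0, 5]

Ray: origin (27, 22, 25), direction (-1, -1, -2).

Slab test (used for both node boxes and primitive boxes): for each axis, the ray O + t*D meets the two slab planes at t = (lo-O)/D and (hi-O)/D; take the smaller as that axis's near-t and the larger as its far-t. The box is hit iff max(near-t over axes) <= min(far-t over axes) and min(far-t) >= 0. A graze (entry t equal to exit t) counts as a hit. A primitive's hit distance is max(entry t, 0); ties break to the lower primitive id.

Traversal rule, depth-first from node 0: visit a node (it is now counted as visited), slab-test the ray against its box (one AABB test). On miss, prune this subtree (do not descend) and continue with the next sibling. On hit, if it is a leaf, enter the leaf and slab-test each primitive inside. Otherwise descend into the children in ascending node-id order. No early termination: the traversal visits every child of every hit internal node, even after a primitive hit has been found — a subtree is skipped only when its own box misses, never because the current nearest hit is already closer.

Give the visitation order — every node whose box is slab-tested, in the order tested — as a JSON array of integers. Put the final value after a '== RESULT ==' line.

Walk:
N0 x:[4,43] y:[2,41] z:[2,19] -> hit [4,19], descend [1, 5, 6, 8]
  N1 x:[26,40] y:[4,21] z:[12,19] -> miss, prune
  N5 x:[36,43] y:[25,41] z:[10,13] -> miss, prune
  N6 x:[9,25] y:[2,21] z:[10,29/2] -> hit [10,29/2], descend [3, 7]
    N3 x:[9,13] y:[2,5] z:[23/2,27/2] -> miss, prune
    N7 x:[19,25] y:[9,21] z:[10,29/2] -> miss, prune
  N8 x:[4,10] y:[3,28] z:[2,7] -> hit [4,7] leaf, test {P0@t=6, P5(miss)}

Summary -> nodes [0, 1, 5, 6, 3, 7, 8]; box-tests=7; leaf-entries=1; first=P0

== RESULT ==
[0, 1, 5, 6, 3, 7, 8]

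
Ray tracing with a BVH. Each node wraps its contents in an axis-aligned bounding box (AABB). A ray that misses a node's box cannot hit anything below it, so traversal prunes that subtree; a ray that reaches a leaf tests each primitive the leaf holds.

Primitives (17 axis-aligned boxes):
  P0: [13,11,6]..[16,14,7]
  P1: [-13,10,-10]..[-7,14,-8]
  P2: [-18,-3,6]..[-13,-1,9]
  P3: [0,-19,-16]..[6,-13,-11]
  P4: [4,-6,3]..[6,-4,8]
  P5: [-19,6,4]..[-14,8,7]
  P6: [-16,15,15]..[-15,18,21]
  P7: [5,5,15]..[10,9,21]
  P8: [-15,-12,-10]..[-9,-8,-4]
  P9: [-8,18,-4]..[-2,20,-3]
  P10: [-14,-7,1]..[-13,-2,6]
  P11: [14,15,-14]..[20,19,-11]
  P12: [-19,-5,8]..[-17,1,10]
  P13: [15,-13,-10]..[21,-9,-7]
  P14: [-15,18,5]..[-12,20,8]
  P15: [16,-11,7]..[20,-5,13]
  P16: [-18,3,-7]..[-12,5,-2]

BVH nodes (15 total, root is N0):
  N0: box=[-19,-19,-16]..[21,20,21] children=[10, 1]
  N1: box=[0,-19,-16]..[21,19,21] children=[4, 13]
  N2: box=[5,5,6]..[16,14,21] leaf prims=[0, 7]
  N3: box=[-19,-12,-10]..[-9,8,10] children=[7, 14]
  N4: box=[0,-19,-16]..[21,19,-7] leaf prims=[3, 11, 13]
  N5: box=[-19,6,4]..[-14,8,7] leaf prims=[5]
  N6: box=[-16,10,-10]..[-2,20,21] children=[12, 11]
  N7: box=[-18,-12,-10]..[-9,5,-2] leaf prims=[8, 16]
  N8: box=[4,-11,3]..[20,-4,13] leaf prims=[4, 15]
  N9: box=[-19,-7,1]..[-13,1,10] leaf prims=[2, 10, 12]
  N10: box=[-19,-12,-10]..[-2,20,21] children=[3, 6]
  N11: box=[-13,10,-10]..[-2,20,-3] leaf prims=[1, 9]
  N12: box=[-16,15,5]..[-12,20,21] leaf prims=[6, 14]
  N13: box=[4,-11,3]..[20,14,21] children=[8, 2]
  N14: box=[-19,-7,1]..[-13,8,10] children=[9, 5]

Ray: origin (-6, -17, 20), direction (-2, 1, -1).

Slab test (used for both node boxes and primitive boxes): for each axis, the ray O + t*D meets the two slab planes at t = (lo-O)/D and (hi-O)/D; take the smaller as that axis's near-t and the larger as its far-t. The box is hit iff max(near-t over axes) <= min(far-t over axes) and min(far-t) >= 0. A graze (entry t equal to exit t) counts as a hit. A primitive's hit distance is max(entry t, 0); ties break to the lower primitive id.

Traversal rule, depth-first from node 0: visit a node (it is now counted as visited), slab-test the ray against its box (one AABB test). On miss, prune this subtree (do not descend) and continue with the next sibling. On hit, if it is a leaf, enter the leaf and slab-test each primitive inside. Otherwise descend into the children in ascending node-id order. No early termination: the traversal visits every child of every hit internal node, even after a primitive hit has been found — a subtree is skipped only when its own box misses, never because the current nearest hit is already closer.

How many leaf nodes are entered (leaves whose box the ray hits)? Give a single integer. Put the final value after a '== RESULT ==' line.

Traverse from the root:
N0 x:[-27/2,13/2] y:[-2,37] z:[-1,36] -> hit [-1,13/2], descend [1, 10]
  N1 x:[-27/2,-3] y:[-2,36] z:[-1,36] -> miss, prune
  N10 x:[-2,13/2] y:[5,37] z:[-1,30] -> hit [5,13/2], descend [3, 6]
    N3 x:[3/2,13/2] y:[5,25] z:[10,30] -> miss, prune
    N6 x:[-2,5] y:[27,37] z:[-1,30] -> miss, prune

order=[0, 1, 10, 3, 6]  |boxes|=5  |leaves|=0  hit=miss

== RESULT ==
0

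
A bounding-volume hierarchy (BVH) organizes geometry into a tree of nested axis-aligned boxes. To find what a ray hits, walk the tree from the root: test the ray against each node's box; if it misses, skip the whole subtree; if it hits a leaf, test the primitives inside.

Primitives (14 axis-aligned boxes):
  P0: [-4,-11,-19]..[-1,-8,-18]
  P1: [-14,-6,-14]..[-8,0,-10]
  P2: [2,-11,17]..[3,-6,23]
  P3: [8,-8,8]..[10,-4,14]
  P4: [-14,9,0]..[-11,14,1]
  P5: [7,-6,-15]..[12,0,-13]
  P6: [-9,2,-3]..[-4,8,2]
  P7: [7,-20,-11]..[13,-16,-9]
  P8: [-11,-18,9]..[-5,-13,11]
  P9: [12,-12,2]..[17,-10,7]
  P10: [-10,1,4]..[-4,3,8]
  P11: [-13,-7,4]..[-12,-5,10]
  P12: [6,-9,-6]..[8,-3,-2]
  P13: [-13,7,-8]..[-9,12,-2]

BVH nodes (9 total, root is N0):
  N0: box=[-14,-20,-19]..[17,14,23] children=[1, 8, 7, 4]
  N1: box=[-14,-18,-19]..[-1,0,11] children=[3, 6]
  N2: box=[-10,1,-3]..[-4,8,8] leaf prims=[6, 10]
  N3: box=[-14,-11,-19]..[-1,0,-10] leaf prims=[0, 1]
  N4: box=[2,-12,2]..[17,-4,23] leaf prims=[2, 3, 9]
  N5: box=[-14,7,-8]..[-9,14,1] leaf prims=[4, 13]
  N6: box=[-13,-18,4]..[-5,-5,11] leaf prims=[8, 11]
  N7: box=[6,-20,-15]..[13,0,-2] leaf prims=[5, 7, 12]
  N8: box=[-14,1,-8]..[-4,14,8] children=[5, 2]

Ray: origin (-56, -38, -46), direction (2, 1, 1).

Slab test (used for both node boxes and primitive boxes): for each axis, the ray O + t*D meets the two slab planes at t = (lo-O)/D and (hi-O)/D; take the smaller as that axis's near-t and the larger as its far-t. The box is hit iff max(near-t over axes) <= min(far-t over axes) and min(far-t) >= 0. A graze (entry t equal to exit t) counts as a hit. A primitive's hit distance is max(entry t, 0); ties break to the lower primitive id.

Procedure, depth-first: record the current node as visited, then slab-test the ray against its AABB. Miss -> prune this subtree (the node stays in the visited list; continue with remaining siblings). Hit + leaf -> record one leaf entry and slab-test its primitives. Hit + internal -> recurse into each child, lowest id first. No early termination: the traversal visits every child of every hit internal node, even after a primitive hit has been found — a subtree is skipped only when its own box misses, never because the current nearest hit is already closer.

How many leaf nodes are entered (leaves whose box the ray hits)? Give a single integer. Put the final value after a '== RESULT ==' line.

Walk:
N0 x:[21,73/2] y:[18,52] z:[27,69] -> hit [27,73/2], descend [1, 4, 7, 8]
  N1 x:[21,55/2] y:[20,38] z:[27,57] -> hit [27,55/2], descend [3, 6]
    N3 x:[21,55/2] y:[27,38] z:[27,36] -> hit [27,55/2] leaf, test {P0@t=27, P1(miss)}
    N6 x:[43/2,51/2] y:[20,33] z:[50,57] -> miss, prune
  N4 x:[29,73/2] y:[26,34] z:[48,69] -> miss, prune
  N7 x:[31,69/2] y:[18,38] z:[31,44] -> hit [31,69/2] leaf, test {P5@t=32, P7(miss), P12(miss)}
  N8 x:[21,26] y:[39,52] z:[38,54] -> miss, prune

7 AABB tests over nodes [0, 1, 3, 6, 4, 7, 8]; 2 leaves entered; closest P0.

== RESULT ==
2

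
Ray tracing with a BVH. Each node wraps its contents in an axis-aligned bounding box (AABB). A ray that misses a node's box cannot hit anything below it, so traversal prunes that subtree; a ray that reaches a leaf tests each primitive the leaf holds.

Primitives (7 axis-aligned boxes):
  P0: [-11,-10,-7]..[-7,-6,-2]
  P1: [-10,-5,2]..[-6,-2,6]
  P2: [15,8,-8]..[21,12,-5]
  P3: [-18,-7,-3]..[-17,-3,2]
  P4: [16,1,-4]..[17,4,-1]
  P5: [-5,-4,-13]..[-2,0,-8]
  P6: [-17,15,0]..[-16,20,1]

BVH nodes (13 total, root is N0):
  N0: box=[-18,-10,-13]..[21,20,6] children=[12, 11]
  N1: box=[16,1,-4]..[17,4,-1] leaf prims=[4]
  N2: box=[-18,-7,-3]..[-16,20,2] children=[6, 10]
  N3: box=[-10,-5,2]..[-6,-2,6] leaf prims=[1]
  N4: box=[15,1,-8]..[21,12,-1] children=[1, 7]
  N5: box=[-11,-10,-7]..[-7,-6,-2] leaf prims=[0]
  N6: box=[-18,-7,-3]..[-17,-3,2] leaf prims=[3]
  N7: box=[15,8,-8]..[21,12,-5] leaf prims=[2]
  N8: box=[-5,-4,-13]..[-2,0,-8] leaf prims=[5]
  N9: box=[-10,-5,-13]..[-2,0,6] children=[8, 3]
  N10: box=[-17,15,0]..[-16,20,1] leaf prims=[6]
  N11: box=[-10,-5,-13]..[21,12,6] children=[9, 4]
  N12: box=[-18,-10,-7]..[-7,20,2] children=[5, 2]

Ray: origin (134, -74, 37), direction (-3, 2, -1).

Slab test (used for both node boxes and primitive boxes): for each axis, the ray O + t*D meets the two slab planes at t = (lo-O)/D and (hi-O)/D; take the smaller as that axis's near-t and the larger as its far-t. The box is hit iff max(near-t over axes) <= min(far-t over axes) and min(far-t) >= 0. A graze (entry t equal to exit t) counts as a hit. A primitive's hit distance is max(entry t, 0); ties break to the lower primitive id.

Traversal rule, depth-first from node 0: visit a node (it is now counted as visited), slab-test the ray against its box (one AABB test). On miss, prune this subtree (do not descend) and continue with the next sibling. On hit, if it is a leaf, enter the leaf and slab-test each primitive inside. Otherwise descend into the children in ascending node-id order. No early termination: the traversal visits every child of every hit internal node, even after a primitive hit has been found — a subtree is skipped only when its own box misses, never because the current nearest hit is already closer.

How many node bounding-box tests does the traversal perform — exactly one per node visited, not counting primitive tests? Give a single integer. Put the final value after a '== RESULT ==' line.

Traverse from the root:
N0 x:[113/3,152/3] y:[32,47] z:[31,50] -> hit [113/3,47], descend [11, 12]
  N11 x:[113/3,48] y:[69/2,43] z:[31,50] -> hit [113/3,43], descend [4, 9]
    N4 x:[113/3,119/3] y:[75/2,43] z:[38,45] -> hit [38,119/3], descend [1, 7]
      N1 x:[39,118/3] y:[75/2,39] z:[38,41] -> hit [39,39] leaf, test {P4@t=39}
      N7 x:[113/3,119/3] y:[41,43] z:[42,45] -> miss, prune
    N9 x:[136/3,48] y:[69/2,37] z:[31,50] -> miss, prune
  N12 x:[47,152/3] y:[32,47] z:[35,44] -> miss, prune

Visited [0, 11, 4, 1, 7, 9, 12]. Tests: 7 box, 1 leaf. Nearest: P4.

== RESULT ==
7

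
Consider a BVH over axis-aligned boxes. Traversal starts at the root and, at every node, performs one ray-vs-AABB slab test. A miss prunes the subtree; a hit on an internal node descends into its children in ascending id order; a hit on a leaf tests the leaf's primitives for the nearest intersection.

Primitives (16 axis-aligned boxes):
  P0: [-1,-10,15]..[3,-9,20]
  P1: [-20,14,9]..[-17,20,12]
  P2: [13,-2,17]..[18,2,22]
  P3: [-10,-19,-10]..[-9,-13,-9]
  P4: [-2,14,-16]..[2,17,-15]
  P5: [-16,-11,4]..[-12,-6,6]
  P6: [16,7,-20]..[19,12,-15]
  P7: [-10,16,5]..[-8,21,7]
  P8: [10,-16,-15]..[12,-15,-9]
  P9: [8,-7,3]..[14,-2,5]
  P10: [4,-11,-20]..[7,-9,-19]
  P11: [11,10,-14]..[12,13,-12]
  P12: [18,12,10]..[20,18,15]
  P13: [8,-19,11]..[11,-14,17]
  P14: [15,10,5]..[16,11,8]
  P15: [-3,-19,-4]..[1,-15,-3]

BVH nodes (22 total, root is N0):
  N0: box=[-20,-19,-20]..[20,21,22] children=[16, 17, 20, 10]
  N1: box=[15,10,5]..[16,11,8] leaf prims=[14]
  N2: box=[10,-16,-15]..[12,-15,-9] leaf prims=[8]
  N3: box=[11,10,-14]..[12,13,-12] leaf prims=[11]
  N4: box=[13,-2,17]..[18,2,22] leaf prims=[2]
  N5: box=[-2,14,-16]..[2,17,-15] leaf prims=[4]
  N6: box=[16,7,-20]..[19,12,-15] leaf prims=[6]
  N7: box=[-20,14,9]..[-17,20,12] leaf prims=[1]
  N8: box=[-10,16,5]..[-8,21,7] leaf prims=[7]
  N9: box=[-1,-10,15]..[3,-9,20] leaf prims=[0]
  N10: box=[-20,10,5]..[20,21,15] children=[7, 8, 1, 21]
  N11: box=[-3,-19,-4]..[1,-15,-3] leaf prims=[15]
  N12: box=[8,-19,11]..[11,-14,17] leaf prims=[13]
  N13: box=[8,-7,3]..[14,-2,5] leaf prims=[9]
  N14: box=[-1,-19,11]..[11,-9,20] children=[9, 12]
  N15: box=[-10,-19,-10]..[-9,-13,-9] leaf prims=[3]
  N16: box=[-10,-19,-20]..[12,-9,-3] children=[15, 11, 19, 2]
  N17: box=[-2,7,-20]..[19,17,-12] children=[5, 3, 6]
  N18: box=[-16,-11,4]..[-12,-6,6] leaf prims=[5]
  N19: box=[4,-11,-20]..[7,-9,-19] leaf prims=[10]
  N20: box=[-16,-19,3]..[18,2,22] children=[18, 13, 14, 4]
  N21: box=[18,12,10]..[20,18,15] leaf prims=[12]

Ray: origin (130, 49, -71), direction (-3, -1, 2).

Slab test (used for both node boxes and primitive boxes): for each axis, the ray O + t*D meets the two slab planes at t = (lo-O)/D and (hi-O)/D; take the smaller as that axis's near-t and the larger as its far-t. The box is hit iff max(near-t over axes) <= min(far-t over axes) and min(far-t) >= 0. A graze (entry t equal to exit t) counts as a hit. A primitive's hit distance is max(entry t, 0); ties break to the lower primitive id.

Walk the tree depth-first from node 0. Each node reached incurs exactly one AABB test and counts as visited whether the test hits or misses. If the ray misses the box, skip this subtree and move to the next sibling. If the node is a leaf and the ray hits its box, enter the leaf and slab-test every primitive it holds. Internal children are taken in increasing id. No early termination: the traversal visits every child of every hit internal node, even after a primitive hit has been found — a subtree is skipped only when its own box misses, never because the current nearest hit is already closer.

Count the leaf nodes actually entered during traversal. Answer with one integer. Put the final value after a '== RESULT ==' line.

Walk:
N0 x:[110/3,50] y:[28,68] z:[51/2,93/2] -> hit [110/3,93/2], descend [10, 16, 17, 20]
  N10 x:[110/3,50] y:[28,39] z:[38,43] -> hit [38,39], descend [1, 7, 8, 21]
    N1 x:[38,115/3] y:[38,39] z:[38,79/2] -> hit [38,115/3] leaf, test {P14@t=38}
    N7 x:[49,50] y:[29,35] z:[40,83/2] -> miss, prune
    N8 x:[46,140/3] y:[28,33] z:[38,39] -> miss, prune
    N21 x:[110/3,112/3] y:[31,37] z:[81/2,43] -> miss, prune
  N16 x:[118/3,140/3] y:[58,68] z:[51/2,34] -> miss, prune
  N17 x:[37,44] y:[32,42] z:[51/2,59/2] -> miss, prune
  N20 x:[112/3,146/3] y:[47,68] z:[37,93/2] -> miss, prune

Visited [0, 10, 1, 7, 8, 21, 16, 17, 20]. Tests: 9 box, 1 leaf. Nearest: P14.

== RESULT ==
1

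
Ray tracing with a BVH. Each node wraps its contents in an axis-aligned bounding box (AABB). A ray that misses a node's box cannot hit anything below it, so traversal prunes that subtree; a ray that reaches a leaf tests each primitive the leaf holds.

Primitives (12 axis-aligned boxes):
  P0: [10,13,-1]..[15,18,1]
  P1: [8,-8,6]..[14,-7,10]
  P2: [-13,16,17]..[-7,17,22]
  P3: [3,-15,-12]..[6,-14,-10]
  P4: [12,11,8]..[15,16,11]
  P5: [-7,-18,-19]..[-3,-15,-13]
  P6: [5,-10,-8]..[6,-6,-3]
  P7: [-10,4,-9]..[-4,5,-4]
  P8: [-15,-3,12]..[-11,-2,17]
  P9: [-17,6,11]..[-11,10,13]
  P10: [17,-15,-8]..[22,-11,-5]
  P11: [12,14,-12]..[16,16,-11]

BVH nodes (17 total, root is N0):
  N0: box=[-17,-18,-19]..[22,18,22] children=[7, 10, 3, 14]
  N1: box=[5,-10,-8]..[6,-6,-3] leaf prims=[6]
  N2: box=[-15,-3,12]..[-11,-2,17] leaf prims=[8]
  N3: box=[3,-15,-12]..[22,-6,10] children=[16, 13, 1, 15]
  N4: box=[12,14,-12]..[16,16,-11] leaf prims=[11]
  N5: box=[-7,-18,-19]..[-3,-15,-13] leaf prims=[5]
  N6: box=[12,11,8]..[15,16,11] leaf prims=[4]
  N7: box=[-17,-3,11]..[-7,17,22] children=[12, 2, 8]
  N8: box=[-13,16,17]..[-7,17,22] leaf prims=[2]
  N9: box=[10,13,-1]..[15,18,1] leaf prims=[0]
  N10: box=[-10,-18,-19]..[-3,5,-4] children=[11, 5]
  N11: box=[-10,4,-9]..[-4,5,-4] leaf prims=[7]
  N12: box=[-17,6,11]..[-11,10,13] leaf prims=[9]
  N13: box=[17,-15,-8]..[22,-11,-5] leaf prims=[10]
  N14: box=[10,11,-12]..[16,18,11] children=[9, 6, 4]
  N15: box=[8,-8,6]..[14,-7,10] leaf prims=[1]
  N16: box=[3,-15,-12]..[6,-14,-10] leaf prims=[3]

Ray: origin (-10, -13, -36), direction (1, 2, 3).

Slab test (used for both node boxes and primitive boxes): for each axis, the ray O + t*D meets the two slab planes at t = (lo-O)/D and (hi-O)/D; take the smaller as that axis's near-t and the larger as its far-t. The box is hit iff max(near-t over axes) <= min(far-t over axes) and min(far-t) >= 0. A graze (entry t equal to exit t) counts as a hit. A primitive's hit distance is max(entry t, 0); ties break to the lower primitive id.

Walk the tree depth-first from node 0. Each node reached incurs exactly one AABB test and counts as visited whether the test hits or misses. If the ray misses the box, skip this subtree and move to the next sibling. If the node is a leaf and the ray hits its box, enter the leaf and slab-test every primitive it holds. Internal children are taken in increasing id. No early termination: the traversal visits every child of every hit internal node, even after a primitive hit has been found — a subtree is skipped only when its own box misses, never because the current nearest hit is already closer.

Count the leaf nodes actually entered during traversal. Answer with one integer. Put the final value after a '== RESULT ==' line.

Trace the traversal:
N0 x:[-7,32] y:[-5/2,31/2] z:[17/3,58/3] -> hit [17/3,31/2], descend [3, 7, 10, 14]
  N3 x:[13,32] y:[-1,7/2] z:[8,46/3] -> miss, prune
  N7 x:[-7,3] y:[5,15] z:[47/3,58/3] -> miss, prune
  N10 x:[0,7] y:[-5/2,9] z:[17/3,32/3] -> hit [17/3,7], descend [5, 11]
    N5 x:[3,7] y:[-5/2,-1] z:[17/3,23/3] -> miss, prune
    N11 x:[0,6] y:[17/2,9] z:[9,32/3] -> miss, prune
  N14 x:[20,26] y:[12,31/2] z:[8,47/3] -> miss, prune

Summary -> nodes [0, 3, 7, 10, 5, 11, 14]; box-tests=7; leaf-entries=0; first=miss

== RESULT ==
0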